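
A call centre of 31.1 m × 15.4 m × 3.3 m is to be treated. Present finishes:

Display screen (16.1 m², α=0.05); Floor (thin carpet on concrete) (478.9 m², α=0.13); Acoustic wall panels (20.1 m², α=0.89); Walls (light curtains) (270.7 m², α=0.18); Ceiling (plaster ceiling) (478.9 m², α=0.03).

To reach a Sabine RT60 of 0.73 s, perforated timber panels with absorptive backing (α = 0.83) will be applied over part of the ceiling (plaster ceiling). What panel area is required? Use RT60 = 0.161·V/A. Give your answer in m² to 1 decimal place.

255.7

Equivalent absorption area: A₁ = 16.1·0.05 + 478.9·0.13 + 20.1·0.89 + 270.7·0.18 + 478.9·0.03 = 144.044 m².
V = 1580.502 m³. Target absorption A₂ = 0.161 × 1580.502 / 0.73 = 348.576 sabins.
Absorption to add: 348.576 − 144.044 = 204.532 sabins.
Net gain per m²: Δα = 0.83 − 0.03 = 0.80.
Area = ΔA/Δα = 204.532/0.80 = 255.7 m².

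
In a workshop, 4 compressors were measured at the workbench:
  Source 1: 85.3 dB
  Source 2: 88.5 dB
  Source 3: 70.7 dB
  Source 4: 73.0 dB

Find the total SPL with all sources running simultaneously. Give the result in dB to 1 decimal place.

90.3 dB

Converting to relative power and adding: 10^(85.3/10) + 10^(88.5/10) + 10^(70.7/10) + 10^(73.0/10) = 1.078e+09.
Back to dB: 10·log₁₀ Σ = 90.3 dB.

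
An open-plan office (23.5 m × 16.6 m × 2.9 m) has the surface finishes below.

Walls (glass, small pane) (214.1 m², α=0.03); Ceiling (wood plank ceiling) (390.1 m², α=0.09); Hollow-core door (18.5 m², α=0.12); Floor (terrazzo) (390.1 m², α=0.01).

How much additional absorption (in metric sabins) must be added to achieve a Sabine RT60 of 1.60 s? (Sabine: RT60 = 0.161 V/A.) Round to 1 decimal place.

66.2 sabins

Equivalent absorption area: A₁ = 214.1*0.03 + 390.1*0.09 + 18.5*0.12 + 390.1*0.01 = 47.653 m².
Target A₂ = 0.161·1131.29/1.60 = 113.836 sabins (V = 1131.29 m³).
Additional absorption ΔA = 113.836 − 47.653 = 66.2 sabins.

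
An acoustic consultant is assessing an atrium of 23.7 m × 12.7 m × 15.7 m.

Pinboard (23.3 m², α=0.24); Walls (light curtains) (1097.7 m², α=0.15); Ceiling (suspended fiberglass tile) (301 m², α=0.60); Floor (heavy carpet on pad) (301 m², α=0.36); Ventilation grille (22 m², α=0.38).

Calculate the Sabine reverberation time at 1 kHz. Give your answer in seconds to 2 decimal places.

1.63 sec

Summing Sᵢαᵢ: 5.592 + 164.655 + 180.600 + 108.360 + 8.360 → A = 467.567 sabins.
V = 23.7·12.7·15.7 = 4725.543 m³.
RT60 = 0.161 · V / A = 0.161 × 4725.543 / 467.567 = 1.63 s.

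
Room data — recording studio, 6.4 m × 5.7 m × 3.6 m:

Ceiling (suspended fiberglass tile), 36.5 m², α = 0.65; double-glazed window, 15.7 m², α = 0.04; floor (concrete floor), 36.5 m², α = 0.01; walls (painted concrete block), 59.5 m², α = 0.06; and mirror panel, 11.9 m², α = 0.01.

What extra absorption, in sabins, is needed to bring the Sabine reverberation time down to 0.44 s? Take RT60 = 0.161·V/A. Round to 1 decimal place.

A₁ = Σ Sᵢαᵢ = 36.5×0.65 + 15.7×0.04 + 36.5×0.01 + 59.5×0.06 + 11.9×0.01 = 28.407 sabins.
Target A₂ = 0.161·131.328/0.44 = 48.054 sabins (V = 131.328 m³).
Shortfall: 48.054 − 28.407 = 19.6 sabins.

19.6 sabins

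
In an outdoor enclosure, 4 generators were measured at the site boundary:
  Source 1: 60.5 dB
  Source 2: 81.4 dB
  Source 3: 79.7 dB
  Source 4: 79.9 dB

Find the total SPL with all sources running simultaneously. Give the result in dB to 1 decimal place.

85.2 dB

Sum in the linear (power) domain: Σ 10^(Lᵢ/10) = 10^(60.5/10) + 10^(81.4/10) + 10^(79.7/10) + 10^(79.9/10) = 3.302e+08.
Back to dB: 10·log₁₀ Σ = 85.2 dB.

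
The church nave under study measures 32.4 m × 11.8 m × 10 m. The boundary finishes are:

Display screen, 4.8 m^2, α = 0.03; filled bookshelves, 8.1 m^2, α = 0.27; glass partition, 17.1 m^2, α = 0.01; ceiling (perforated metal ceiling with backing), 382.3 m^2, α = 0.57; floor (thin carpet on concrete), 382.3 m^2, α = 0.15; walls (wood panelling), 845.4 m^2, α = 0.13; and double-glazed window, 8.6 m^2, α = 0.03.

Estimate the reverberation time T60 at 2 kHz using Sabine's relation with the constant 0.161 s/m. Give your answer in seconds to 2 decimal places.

1.59 seconds

A = Σ Sᵢαᵢ = 4.8×0.03 + 8.1×0.27 + 17.1×0.01 + 382.3×0.57 + 382.3×0.15 + 845.4×0.13 + 8.6×0.03 = 387.918 sabins.
V = 32.4·11.8·10 = 3823.2 m³.
T = 0.161 V/A = 0.161·3823.2/387.918 = 1.59 s.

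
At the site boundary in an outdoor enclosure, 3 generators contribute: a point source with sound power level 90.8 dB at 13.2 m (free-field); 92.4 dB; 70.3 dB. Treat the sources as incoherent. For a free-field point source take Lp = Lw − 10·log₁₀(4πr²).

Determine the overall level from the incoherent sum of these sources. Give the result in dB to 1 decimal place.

92.4 dB

Source at 13.2 m: Lp = 90.8 − 10·log₁₀(4π·13.2²) = 90.8 − 10·log₁₀(2189.564) = 57.4 dB.
Σ 10^(Lᵢ/10) = 1.749e+09.
L_total = 10·log₁₀(1.749e+09) = 92.4 dB.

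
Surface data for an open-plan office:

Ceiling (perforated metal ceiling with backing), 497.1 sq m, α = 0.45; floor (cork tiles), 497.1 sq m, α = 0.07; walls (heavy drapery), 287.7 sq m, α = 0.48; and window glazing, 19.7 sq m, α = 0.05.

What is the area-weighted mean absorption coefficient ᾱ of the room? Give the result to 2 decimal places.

0.31

S = Σ Sᵢ = 497.1 + 497.1 + 287.7 + 19.7 = 1301.6 sq m.
Weighted sum Σ Sα = 397.573.
ᾱ = 397.573 / 1301.6 = 0.31.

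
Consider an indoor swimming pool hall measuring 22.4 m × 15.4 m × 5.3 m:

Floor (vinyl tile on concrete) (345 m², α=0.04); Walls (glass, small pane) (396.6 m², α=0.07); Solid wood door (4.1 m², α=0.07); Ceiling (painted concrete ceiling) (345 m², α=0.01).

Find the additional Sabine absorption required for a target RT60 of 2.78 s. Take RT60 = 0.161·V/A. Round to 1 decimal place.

Equivalent absorption area: A₁ = 345×0.04 + 396.6×0.07 + 4.1×0.07 + 345×0.01 = 45.299 m².
V = 1828.288 m³. Required absorption A₂ = 0.161 × 1828.288 / 2.78 = 105.883 sabins.
Shortfall: 105.883 − 45.299 = 60.6 sabins.

60.6 sabins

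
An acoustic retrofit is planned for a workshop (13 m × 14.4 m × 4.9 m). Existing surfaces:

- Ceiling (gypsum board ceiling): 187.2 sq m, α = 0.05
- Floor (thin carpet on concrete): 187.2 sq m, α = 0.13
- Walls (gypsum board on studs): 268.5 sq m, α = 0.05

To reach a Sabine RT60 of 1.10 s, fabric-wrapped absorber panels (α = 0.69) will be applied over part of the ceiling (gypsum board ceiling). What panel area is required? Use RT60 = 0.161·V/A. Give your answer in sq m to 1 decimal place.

136.1

Equivalent absorption area: A₁ = 187.2×0.05 + 187.2×0.13 + 268.5×0.05 = 47.121 sq m.
Required A₂ = 0.161·917.28/1.10 = 134.256 sabins.
Absorption to add: 134.256 − 47.121 = 87.135 sabins.
Net gain per sq m: Δα = 0.69 − 0.05 = 0.64.
Area = ΔA/Δα = 87.135/0.64 = 136.1 sq m.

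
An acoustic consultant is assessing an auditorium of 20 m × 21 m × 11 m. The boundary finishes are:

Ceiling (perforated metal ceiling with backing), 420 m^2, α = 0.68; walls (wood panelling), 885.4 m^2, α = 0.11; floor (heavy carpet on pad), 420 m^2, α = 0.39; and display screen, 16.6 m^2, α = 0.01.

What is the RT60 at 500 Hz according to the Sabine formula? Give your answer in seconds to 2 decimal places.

A = Σ Sᵢαᵢ = 420×0.68 + 885.4×0.11 + 420×0.39 + 16.6×0.01 = 546.960 sabins.
V = 20·21·11 = 4620 m³.
T = 0.161 V/A = 0.161·4620/546.960 = 1.36 s.

1.36 s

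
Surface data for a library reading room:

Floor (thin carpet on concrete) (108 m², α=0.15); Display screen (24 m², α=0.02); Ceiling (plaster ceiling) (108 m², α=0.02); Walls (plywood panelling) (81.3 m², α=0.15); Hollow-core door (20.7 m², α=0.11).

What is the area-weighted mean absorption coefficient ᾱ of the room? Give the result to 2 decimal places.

S = Σ Sᵢ = 108 + 24 + 108 + 81.3 + 20.7 = 342.0 m².
Weighted sum Σ Sα = 33.312.
ᾱ = A/S = 0.10.

0.10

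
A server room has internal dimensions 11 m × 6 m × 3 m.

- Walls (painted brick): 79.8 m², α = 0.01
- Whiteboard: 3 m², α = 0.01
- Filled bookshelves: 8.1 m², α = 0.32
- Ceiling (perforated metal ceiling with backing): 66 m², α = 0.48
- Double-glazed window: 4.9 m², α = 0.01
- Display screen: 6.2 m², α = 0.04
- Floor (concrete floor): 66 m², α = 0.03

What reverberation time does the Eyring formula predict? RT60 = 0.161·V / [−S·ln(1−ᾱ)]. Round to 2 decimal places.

S = Σ Sᵢ = 234.0 m².
Absorption A = 79.8×0.01 + 3×0.01 + 8.1×0.32 + 66×0.48 + 4.9×0.01 + 6.2×0.04 + 66×0.03 = 37.377 sabins.
ᾱ = 37.377 / 234.0 = 0.1597.
Eyring denominator: −S ln(1−ᾱ) = 40.715.
V = 11 × 6 × 3 = 198 m³.
RT60 = 0.161 × 198 / 40.715 = 0.78 s.

0.78 s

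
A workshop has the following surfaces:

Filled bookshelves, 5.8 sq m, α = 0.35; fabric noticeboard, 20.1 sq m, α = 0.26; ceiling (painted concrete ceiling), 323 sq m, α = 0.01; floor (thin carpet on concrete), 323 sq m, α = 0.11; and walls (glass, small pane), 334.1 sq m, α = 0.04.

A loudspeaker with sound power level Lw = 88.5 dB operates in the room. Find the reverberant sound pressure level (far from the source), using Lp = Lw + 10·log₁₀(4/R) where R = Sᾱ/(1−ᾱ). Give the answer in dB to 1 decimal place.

76.5 dB

Σ(Sᵢαᵢ) = 5.8×0.35 + 20.1×0.26 + 323×0.01 + 323×0.11 + 334.1×0.04 = 59.380; total area S = 1006.0 sq m.
ᾱ = 59.380/1006.0 = 0.0590; R = Sᾱ/(1−ᾱ) = 59.380/(1−0.0590) = 63.103 sq m.
Lp = 88.5 + 10·log₁₀(4/63.103) = 88.5 + (-11.98) = 76.5 dB.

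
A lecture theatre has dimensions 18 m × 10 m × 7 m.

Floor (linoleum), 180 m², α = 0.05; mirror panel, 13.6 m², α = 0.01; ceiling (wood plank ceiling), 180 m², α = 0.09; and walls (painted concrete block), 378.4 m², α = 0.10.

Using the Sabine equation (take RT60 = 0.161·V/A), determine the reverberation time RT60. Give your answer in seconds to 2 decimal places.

Equivalent absorption area: A = 180×0.05 + 13.6×0.01 + 180×0.09 + 378.4×0.10 = 63.176 m².
Room volume: 1260 m³.
Sabine: RT60 = 0.161 × 1260 / 63.176 = 3.21 s.

3.21 sec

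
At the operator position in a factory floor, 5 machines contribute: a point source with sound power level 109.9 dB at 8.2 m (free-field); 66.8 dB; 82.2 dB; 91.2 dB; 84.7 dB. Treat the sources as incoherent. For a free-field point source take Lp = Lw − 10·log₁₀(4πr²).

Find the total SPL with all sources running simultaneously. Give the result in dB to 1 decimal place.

92.8 dB

Source at 8.2 m: Lp = 109.9 − 10·log₁₀(4π·8.2²) = 109.9 − 10·log₁₀(844.963) = 80.6 dB.
Σ 10^(Lᵢ/10) = 1.899e+09.
Combined level = 10 log₁₀(1.899e+09) = 92.8 dB.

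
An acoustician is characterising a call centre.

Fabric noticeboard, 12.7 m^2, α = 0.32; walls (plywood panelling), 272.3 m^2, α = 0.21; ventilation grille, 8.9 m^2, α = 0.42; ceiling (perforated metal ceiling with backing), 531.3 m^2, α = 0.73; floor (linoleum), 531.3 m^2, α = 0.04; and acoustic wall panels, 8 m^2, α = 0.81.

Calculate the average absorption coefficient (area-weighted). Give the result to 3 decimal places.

0.352

Total surface area S = 1364.5 m^2.
Weighted sum Σ Sα = 480.566.
ᾱ = A/S = 0.352.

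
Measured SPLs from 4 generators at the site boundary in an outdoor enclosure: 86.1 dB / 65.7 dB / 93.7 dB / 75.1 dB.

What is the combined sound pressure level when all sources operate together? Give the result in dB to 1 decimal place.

94.5 dB

Σ 10^(Lᵢ/10) = 2.788e+09.
Combined level = 10 log₁₀(2.788e+09) = 94.5 dB.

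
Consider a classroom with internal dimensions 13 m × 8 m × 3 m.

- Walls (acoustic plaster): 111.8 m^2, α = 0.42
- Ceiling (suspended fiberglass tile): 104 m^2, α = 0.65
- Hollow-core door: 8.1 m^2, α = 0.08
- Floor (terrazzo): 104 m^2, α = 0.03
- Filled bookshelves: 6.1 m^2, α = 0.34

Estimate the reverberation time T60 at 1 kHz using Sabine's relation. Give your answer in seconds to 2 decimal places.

0.42 seconds

Total absorption A = 111.8·0.42 + 104·0.65 + 8.1·0.08 + 104·0.03 + 6.1·0.34
  = 46.956 + 67.600 + 0.648 + 3.120 + 2.074 = 120.398 m^2 sabins.
V = 13·8·3 = 312 m³.
Sabine: RT60 = 0.161 × 312 / 120.398 = 0.42 s.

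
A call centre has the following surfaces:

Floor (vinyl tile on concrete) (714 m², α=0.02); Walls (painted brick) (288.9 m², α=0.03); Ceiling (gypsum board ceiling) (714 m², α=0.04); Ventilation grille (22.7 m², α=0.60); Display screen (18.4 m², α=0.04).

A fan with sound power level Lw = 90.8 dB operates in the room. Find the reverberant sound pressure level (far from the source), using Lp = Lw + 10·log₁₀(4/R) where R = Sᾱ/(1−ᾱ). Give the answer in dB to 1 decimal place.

78.5 dB

Σ(Sᵢαᵢ) = 714·0.02 + 288.9·0.03 + 714·0.04 + 22.7·0.60 + 18.4·0.04 = 65.863; total area S = 1758.0 m².
ᾱ = 65.863/1758.0 = 0.0375; R = Sᾱ/(1−ᾱ) = 65.863/(1−0.0375) = 68.429 m².
Lp = 90.8 + 10·log₁₀(4/68.429) = 90.8 + (-12.33) = 78.5 dB.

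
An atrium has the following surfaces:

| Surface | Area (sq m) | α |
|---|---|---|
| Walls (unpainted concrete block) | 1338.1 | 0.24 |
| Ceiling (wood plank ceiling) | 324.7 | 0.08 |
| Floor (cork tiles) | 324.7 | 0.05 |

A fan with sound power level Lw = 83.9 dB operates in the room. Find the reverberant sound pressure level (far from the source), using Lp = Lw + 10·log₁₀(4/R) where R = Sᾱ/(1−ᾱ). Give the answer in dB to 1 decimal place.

A = 363.355 sabins; S = 1987.5 sq m.
ᾱ = 0.1828, so room constant R = A/(1−ᾱ) = 444.634 sq m.
Lp = 83.9 + 10·log₁₀(4/444.634) = 83.9 + (-20.46) = 63.4 dB.

63.4 dB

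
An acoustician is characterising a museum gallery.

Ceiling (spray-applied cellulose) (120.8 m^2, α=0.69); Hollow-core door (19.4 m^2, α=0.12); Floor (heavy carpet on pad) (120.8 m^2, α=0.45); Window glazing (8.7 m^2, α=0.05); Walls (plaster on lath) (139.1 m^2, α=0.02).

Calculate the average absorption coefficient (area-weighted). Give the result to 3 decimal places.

Total surface area S = 408.8 m^2.
Σ(Sᵢαᵢ) = 120.8×0.69 + 19.4×0.12 + 120.8×0.45 + 8.7×0.05 + 139.1×0.02 = 143.257.
ᾱ = 143.257 / 408.8 = 0.350.

0.350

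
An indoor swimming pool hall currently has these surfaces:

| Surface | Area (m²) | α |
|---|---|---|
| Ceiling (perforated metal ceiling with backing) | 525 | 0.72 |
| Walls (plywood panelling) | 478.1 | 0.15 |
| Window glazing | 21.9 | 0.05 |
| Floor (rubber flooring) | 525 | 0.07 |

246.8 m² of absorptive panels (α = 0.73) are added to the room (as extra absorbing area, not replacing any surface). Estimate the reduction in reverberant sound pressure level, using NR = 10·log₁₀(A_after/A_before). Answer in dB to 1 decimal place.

1.4 dB

Equivalent absorption area: A_before = 525·0.72 + 478.1·0.15 + 21.9·0.05 + 525·0.07 = 487.560 m².
Treatment contributes 246.8·0.73 = 180.164 sabins.
A_after = 487.560 + 180.164 = 667.724 sabins.
Reduction = 10 log₁₀(A_after/A_before) = 10 log₁₀(1.3695) = 1.4 dB.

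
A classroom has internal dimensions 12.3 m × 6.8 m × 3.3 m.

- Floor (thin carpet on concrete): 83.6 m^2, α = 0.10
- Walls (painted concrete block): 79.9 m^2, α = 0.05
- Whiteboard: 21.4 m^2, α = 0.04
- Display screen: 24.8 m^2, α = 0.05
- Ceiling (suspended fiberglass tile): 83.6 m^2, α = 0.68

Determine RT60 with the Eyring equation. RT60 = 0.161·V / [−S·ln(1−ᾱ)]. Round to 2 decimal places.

0.54 sec

Total surface area S = 83.6 + 79.9 + 21.4 + 24.8 + 83.6 = 293.3 m^2.
Absorption A = 83.6·0.10 + 79.9·0.05 + 21.4·0.04 + 24.8·0.05 + 83.6·0.68 = 71.299 sabins.
ᾱ = 71.299 / 293.3 = 0.2431.
Eyring denominator: −S ln(1−ᾱ) = 81.691.
V = 12.3 × 6.8 × 3.3 = 276.012 m³.
T = 0.161·V/[−S·ln(1−ᾱ)] = 0.161·276.012/81.691 = 0.54 s.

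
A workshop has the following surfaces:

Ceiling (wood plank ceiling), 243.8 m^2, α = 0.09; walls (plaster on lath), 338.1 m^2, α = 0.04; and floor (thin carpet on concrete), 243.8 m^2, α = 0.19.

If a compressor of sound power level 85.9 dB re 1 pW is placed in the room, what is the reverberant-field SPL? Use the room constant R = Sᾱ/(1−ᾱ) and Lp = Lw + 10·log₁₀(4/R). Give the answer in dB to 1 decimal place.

72.3 dB

Σ(Sᵢαᵢ) = 243.8·0.09 + 338.1·0.04 + 243.8·0.19 = 81.788; total area S = 825.7 m^2.
ᾱ = 81.788/825.7 = 0.0991; R = Sᾱ/(1−ᾱ) = 81.788/(1−0.0991) = 90.785 m^2.
Lp = 85.9 + 10·log₁₀(4/90.785) = 85.9 + (-13.56) = 72.3 dB.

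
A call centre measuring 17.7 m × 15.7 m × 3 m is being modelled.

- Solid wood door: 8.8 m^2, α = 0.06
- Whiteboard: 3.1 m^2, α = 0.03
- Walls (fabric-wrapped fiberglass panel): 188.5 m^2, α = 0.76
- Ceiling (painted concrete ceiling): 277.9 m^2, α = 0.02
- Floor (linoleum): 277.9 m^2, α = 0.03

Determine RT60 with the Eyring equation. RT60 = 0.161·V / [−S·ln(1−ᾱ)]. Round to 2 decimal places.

0.76 seconds

S = Σ Sᵢ = 756.2 m^2.
Absorption A = 8.8·0.06 + 3.1·0.03 + 188.5·0.76 + 277.9·0.02 + 277.9·0.03 = 157.776 sabins.
Mean coefficient ᾱ = A/S = 0.2086.
−S·ln(1−ᾱ) = −756.2 × ln(1 − 0.2086) = 176.914.
V = 17.7 × 15.7 × 3 = 833.67 m³.
RT60 = 0.161 × 833.67 / 176.914 = 0.76 s.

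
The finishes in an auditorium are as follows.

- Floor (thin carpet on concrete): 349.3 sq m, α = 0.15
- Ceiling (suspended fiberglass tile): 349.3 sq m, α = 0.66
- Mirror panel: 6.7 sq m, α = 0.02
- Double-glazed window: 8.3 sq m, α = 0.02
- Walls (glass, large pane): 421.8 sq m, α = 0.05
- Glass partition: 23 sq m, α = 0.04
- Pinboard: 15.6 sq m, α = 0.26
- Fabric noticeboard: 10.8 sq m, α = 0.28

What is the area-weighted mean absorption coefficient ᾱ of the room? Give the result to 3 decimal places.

Total surface area S = 1184.8 sq m.
Weighted sum Σ Sα = 312.323.
ᾱ = 312.323 / 1184.8 = 0.264.

0.264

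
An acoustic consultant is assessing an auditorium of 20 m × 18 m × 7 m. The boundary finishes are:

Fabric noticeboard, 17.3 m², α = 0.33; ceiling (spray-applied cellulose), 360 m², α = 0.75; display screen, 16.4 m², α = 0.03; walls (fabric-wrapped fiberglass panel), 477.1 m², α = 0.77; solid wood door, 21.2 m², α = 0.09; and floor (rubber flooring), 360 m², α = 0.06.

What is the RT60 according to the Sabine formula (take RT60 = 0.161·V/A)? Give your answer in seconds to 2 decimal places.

0.61 seconds

Equivalent absorption area: A = 17.3×0.33 + 360×0.75 + 16.4×0.03 + 477.1×0.77 + 21.2×0.09 + 360×0.06 = 667.076 m².
V = 20·18·7 = 2520 m³.
T = 0.161 V/A = 0.161·2520/667.076 = 0.61 s.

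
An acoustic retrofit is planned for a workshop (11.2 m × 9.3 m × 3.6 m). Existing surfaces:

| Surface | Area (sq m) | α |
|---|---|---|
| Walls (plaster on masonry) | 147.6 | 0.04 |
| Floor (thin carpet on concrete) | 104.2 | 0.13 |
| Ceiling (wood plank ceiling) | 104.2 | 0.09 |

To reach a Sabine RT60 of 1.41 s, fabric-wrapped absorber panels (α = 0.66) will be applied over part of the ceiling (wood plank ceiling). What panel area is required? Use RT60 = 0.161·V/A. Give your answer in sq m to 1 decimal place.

24.5

Total absorption A₁ = 147.6*0.04 + 104.2*0.13 + 104.2*0.09
  = 5.904 + 13.546 + 9.378 = 28.828 sq m sabins.
V = 374.976 m³. Target absorption A₂ = 0.161 × 374.976 / 1.41 = 42.816 sabins.
ΔA needed = 42.816 − 28.828 = 13.988 sabins.
Each sq m of panel replacing the ceiling (wood plank ceiling) adds (0.66 − 0.09) = 0.57 sabins.
Area = ΔA/Δα = 13.988/0.57 = 24.5 sq m.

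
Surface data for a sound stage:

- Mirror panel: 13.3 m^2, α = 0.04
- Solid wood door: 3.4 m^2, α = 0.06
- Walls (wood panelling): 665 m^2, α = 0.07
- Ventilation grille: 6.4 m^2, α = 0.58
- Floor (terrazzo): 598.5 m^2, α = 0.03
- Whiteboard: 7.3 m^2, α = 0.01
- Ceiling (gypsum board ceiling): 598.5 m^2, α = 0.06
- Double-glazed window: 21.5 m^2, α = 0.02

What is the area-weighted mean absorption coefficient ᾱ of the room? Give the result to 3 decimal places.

S = Σ Sᵢ = 13.3 + 3.4 + 665 + 6.4 + 598.5 + 7.3 + 598.5 + 21.5 = 1913.9 m^2.
Weighted sum Σ Sα = 105.366.
ᾱ = A/S = 0.055.

0.055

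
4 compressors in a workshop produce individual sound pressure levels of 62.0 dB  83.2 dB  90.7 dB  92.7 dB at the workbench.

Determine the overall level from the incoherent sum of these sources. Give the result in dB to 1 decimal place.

95.1 dB

Converting to relative power and adding: 10^(62.0/10) + 10^(83.2/10) + 10^(90.7/10) + 10^(92.7/10) = 3.247e+09.
Back to dB: 10·log₁₀ Σ = 95.1 dB.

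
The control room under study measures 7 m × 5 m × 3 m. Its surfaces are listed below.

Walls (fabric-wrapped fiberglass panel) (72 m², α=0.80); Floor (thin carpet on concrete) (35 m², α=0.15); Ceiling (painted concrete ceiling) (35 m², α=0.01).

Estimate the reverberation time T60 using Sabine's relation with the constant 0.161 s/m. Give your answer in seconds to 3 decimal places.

Total absorption A = 72·0.80 + 35·0.15 + 35·0.01
  = 57.600 + 5.250 + 0.350 = 63.200 m² sabins.
Room volume: 105 m³.
RT60 = 0.161 · V / A = 0.161 × 105 / 63.200 = 0.267 s.

0.267 s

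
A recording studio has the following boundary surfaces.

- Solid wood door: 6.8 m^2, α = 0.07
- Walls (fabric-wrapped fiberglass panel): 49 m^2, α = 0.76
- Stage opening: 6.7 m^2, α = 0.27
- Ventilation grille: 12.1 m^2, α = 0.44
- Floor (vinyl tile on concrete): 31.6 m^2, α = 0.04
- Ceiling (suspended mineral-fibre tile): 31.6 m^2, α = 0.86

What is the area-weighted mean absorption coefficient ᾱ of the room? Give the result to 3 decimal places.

Total surface area S = 137.8 m^2.
A = 6.8·0.07 + 49·0.76 + 6.7·0.27 + 12.1·0.44 + 31.6·0.04 + 31.6·0.86 = 73.289 sabins.
ᾱ = A/S = 0.532.

0.532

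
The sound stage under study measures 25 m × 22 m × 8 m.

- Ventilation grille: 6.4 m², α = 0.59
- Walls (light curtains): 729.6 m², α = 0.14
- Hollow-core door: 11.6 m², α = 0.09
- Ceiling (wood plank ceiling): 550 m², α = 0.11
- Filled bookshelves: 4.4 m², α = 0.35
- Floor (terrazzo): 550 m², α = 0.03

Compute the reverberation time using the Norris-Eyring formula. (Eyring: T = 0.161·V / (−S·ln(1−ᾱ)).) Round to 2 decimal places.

Total surface area S = 6.4 + 729.6 + 11.6 + 550 + 4.4 + 550 = 1852.0 m².
Σ(Sᵢαᵢ) = 6.4·0.59 + 729.6·0.14 + 11.6·0.09 + 550·0.11 + 4.4·0.35 + 550·0.03 = 185.504.
Mean coefficient ᾱ = A/S = 0.1002.
−S·ln(1−ᾱ) = −1852.0 × ln(1 − 0.1002) = 195.539.
V = 25 × 22 × 8 = 4400 m³.
T = 0.161·V/[−S·ln(1−ᾱ)] = 0.161·4400/195.539 = 3.62 s.

3.62 seconds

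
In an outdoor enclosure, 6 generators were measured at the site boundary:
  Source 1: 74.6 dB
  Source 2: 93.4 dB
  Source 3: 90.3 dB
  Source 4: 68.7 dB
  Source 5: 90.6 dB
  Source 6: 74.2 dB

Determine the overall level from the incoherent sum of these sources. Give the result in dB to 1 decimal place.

Σ 10^(Lᵢ/10) = 4.47e+09.
Combined level = 10 log₁₀(4.47e+09) = 96.5 dB.

96.5 dB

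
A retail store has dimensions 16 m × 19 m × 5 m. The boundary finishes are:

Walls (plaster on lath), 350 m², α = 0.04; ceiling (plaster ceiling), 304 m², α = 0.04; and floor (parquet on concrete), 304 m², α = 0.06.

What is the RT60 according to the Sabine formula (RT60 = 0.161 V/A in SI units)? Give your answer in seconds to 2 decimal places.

Total absorption A = 350×0.04 + 304×0.04 + 304×0.06
  = 14.000 + 12.160 + 18.240 = 44.400 m² sabins.
Room volume: 1520 m³.
T = 0.161 V/A = 0.161·1520/44.400 = 5.51 s.

5.51 s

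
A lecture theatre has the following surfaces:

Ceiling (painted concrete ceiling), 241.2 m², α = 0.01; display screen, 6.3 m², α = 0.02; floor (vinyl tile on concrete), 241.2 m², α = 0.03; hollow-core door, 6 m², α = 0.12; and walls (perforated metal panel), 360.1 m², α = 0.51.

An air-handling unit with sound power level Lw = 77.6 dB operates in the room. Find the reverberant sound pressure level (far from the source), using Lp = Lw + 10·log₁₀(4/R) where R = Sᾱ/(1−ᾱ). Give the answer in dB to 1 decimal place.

59.6 dB

Σ(Sᵢαᵢ) = 241.2·0.01 + 6.3·0.02 + 241.2·0.03 + 6·0.12 + 360.1·0.51 = 194.145; total area S = 854.8 m².
ᾱ = 0.2271, so room constant R = A/(1−ᾱ) = 251.190 m².
Lp = 77.6 + 10·log₁₀(4/251.190) = 77.6 + (-17.98) = 59.6 dB.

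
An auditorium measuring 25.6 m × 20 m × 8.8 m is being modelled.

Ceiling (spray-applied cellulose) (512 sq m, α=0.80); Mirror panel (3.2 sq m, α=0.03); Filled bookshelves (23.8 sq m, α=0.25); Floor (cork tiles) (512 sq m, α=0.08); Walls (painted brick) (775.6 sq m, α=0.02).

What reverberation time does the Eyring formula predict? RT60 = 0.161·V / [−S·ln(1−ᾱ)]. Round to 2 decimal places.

S = Σ Sᵢ = 1826.6 sq m.
Absorption A = 512×0.80 + 3.2×0.03 + 23.8×0.25 + 512×0.08 + 775.6×0.02 = 472.118 sabins.
Mean coefficient ᾱ = A/S = 0.2585.
−S·ln(1−ᾱ) = −1826.6 × ln(1 − 0.2585) = 546.300.
V = 25.6 × 20 × 8.8 = 4505.6 m³.
T = 0.161·V/[−S·ln(1−ᾱ)] = 0.161·4505.6/546.300 = 1.33 s.

1.33 seconds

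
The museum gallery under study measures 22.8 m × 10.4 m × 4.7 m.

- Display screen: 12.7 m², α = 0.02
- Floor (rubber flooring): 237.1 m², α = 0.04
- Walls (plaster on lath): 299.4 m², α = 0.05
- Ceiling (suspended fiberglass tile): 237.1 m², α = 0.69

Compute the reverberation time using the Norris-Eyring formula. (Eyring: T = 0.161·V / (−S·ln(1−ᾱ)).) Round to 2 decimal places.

0.83 s

Total surface area S = 12.7 + 237.1 + 299.4 + 237.1 = 786.3 m².
Absorption A = 12.7·0.02 + 237.1·0.04 + 299.4·0.05 + 237.1·0.69 = 188.307 sabins.
Mean coefficient ᾱ = A/S = 0.2395.
−S·ln(1−ᾱ) = −786.3 × ln(1 − 0.2395) = 215.273.
V = 22.8 × 10.4 × 4.7 = 1114.464 m³.
RT60 = 0.161 × 1114.464 / 215.273 = 0.83 s.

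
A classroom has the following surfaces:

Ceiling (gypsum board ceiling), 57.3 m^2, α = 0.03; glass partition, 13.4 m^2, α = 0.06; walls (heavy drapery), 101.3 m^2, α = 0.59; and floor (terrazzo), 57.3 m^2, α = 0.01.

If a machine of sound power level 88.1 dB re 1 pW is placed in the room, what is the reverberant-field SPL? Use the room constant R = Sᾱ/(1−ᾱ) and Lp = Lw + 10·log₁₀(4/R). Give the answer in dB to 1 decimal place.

Σ(Sᵢαᵢ) = 57.3×0.03 + 13.4×0.06 + 101.3×0.59 + 57.3×0.01 = 62.863; total area S = 229.3 m^2.
ᾱ = 0.2742, so room constant R = A/(1−ᾱ) = 86.612 m^2.
Lp = 88.1 + 10·log₁₀(4/86.612) = 88.1 + (-13.36) = 74.7 dB.

74.7 dB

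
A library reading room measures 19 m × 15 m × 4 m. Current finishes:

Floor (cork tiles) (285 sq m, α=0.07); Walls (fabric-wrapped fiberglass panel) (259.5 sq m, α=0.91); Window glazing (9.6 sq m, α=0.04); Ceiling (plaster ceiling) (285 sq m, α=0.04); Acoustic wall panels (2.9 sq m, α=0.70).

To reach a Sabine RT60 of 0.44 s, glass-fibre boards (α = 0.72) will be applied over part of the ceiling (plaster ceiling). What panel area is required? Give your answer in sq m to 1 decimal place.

Equivalent absorption area: A₁ = 285×0.07 + 259.5×0.91 + 9.6×0.04 + 285×0.04 + 2.9×0.70 = 269.909 sq m.
Required A₂ = 0.161·1140/0.44 = 417.136 sabins.
ΔA needed = 417.136 − 269.909 = 147.227 sabins.
Net gain per sq m: Δα = 0.72 − 0.04 = 0.68.
Area = ΔA/Δα = 147.227/0.68 = 216.5 sq m.

216.5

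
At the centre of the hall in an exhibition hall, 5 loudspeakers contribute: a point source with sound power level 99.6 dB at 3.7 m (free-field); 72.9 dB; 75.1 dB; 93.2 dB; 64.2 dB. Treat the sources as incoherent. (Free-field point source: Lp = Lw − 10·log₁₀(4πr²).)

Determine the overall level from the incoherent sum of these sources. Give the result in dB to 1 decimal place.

Source at 3.7 m: Lp = 99.6 − 10·log₁₀(4π·3.7²) = 99.6 − 10·log₁₀(172.034) = 77.2 dB.
Sum in the linear (power) domain: Σ 10^(Lᵢ/10) = 10^(77.2/10) + 10^(72.9/10) + 10^(75.1/10) + 10^(93.2/10) + 10^(64.2/10) = 2.196e+09.
Back to dB: 10·log₁₀ Σ = 93.4 dB.

93.4 dB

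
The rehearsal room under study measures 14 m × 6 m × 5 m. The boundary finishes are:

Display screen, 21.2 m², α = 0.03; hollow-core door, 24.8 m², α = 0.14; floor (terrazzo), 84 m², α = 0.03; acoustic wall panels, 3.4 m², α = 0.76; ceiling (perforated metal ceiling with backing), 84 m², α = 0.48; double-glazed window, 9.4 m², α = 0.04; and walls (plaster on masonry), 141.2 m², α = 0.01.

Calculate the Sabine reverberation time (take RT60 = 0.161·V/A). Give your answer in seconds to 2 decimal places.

1.32 s

A = Σ Sᵢαᵢ = 21.2×0.03 + 24.8×0.14 + 84×0.03 + 3.4×0.76 + 84×0.48 + 9.4×0.04 + 141.2×0.01 = 51.320 sabins.
Volume V = 14 × 6 × 5 = 420 m³.
T = 0.161 V/A = 0.161·420/51.320 = 1.32 s.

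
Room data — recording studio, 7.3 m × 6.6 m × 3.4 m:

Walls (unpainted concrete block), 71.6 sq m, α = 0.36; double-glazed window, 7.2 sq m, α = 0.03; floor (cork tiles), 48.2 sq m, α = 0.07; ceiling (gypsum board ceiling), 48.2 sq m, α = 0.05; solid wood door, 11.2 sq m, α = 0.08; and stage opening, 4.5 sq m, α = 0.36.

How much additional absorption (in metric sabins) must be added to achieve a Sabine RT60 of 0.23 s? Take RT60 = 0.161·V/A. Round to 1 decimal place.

80.4 sabins

Total absorption A₁ = 71.6×0.36 + 7.2×0.03 + 48.2×0.07 + 48.2×0.05 + 11.2×0.08 + 4.5×0.36
  = 25.776 + 0.216 + 3.374 + 2.410 + 0.896 + 1.620 = 34.292 sq m sabins.
For T = 0.23 s, need A₂ = 0.161·V/T = 0.161·163.812/0.23 = 114.668 sabins.
Additional absorption ΔA = 114.668 − 34.292 = 80.4 sabins.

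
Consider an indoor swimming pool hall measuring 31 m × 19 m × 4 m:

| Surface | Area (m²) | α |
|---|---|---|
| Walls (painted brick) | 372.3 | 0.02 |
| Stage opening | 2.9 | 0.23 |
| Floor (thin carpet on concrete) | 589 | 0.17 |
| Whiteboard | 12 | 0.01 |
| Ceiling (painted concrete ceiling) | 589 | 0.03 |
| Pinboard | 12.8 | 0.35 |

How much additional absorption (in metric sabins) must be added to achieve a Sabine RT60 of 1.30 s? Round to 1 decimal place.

Equivalent absorption area: A₁ = 372.3×0.02 + 2.9×0.23 + 589×0.17 + 12×0.01 + 589×0.03 + 12.8×0.35 = 130.513 m².
For T = 1.30 s, need A₂ = 0.161·V/T = 0.161·2356/1.30 = 291.782 sabins.
Shortfall: 291.782 − 130.513 = 161.3 sabins.

161.3 sabins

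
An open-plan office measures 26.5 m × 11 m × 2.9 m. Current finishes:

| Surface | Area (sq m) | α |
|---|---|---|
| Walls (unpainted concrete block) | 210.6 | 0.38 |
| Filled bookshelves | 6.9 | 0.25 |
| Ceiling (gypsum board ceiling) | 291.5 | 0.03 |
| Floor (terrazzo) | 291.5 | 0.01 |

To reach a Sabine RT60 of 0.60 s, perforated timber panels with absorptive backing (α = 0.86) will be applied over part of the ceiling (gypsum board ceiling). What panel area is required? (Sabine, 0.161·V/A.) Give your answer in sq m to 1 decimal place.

160.8

Summing Sᵢαᵢ: 80.028 + 1.725 + 8.745 + 2.915 → A₁ = 93.413 sabins.
V = 845.35 m³. Target absorption A₂ = 0.161 × 845.35 / 0.60 = 226.836 sabins.
ΔA needed = 226.836 − 93.413 = 133.423 sabins.
Each sq m of panel replacing the ceiling (gypsum board ceiling) adds (0.86 − 0.03) = 0.83 sabins.
Area = ΔA/Δα = 133.423/0.83 = 160.8 sq m.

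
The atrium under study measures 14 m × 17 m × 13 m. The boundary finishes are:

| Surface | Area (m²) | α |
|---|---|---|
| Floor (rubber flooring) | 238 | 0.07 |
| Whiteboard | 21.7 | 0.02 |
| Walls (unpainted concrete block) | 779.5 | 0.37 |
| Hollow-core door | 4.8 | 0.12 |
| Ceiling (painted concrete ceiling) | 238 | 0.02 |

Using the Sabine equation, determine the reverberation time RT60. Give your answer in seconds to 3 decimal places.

1.603 s

Summing Sᵢαᵢ: 16.660 + 0.434 + 288.415 + 0.576 + 4.760 → A = 310.845 sabins.
Room volume: 3094 m³.
Sabine: RT60 = 0.161 × 3094 / 310.845 = 1.603 s.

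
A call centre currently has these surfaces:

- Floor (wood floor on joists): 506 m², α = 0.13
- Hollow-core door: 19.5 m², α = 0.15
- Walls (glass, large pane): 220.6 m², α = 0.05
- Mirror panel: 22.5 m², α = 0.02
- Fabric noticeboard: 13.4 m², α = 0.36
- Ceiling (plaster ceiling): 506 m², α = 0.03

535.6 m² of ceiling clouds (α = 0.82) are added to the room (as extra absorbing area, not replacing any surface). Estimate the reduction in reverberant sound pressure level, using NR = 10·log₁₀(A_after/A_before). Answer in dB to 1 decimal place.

A_before = Σ Sᵢαᵢ = 506×0.13 + 19.5×0.15 + 220.6×0.05 + 22.5×0.02 + 13.4×0.36 + 506×0.03 = 100.189 sabins.
Added absorption = 535.6 × 0.82 = 439.192 sabins.
A_after = 100.189 + 439.192 = 539.381 sabins.
Reduction = 10 log₁₀(A_after/A_before) = 10 log₁₀(5.3836) = 7.3 dB.

7.3 dB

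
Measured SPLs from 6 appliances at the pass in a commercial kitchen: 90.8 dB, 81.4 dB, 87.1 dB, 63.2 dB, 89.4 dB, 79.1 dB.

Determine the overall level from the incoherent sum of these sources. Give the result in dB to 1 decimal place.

Converting to relative power and adding: 10^(90.8/10) + 10^(81.4/10) + 10^(87.1/10) + 10^(63.2/10) + 10^(89.4/10) + 10^(79.1/10) = 2.808e+09.
L_total = 10·log₁₀(2.808e+09) = 94.5 dB.

94.5 dB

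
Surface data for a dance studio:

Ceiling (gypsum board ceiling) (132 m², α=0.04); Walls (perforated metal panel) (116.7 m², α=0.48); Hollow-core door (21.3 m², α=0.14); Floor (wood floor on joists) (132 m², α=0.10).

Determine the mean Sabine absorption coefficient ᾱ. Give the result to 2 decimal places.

0.19

S = Σ Sᵢ = 132 + 116.7 + 21.3 + 132 = 402.0 m².
A = 132*0.04 + 116.7*0.48 + 21.3*0.14 + 132*0.10 = 77.478 sabins.
ᾱ = 77.478 / 402.0 = 0.19.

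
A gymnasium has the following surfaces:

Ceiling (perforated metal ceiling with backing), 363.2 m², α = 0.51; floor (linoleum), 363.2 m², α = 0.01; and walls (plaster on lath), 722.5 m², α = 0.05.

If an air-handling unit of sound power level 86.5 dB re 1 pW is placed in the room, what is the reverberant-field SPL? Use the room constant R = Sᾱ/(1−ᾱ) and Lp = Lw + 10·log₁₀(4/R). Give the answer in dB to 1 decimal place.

68.3 dB

A = 224.989 sabins; S = 1448.9 m².
ᾱ = 224.989/1448.9 = 0.1553; R = Sᾱ/(1−ᾱ) = 224.989/(1−0.1553) = 266.354 m².
Lp = Lw + 10 log₁₀(4/R) = 86.5 -18.23 = 68.3 dB.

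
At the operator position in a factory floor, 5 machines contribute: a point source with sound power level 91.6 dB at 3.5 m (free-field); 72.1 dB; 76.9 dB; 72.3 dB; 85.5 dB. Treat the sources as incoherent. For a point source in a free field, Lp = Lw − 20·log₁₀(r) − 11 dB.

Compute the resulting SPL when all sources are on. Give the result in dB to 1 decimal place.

86.5 dB

Source at 3.5 m: Lp = 91.6 − 20·log₁₀(3.5) − 11 = 69.7 dB.
Sum in the linear (power) domain: Σ 10^(Lᵢ/10) = 10^(69.7/10) + 10^(72.1/10) + 10^(76.9/10) + 10^(72.3/10) + 10^(85.5/10) = 4.463e+08.
L_total = 10·log₁₀(4.463e+08) = 86.5 dB.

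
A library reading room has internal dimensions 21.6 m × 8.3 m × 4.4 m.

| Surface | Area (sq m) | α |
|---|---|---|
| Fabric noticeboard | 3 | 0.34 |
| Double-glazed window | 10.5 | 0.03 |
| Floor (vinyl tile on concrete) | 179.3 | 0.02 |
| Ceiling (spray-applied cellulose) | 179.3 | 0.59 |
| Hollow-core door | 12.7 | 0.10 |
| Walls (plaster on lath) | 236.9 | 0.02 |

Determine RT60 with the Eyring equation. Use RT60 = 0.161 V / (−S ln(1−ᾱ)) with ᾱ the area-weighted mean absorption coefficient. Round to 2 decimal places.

0.98 sec

S = Σ Sᵢ = 621.7 sq m.
Σ(Sᵢαᵢ) = 3·0.34 + 10.5·0.03 + 179.3·0.02 + 179.3·0.59 + 12.7·0.10 + 236.9·0.02 = 116.716.
ᾱ = 116.716 / 621.7 = 0.1877.
Eyring denominator: −S ln(1−ᾱ) = 129.242.
V = 21.6 × 8.3 × 4.4 = 788.832 m³.
T = 0.161·V/[−S·ln(1−ᾱ)] = 0.161·788.832/129.242 = 0.98 s.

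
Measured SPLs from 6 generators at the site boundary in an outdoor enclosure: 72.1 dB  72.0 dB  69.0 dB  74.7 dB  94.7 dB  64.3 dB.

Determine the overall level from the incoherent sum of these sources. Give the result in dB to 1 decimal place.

Converting to relative power and adding: 10^(72.1/10) + 10^(72.0/10) + 10^(69.0/10) + 10^(74.7/10) + 10^(94.7/10) + 10^(64.3/10) = 3.023e+09.
L_total = 10·log₁₀(3.023e+09) = 94.8 dB.

94.8 dB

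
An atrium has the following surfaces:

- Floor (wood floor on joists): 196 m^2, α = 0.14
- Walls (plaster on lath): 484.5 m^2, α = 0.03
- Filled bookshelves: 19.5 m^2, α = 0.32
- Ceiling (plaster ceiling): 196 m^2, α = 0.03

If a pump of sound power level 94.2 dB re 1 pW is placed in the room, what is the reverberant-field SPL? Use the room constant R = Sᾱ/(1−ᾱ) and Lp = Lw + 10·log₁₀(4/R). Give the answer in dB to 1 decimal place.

A = 54.095 sabins; S = 896.0 m^2.
ᾱ = 0.0604, so room constant R = A/(1−ᾱ) = 57.572 m^2.
Lp = Lw + 10 log₁₀(4/R) = 94.2 -11.58 = 82.6 dB.

82.6 dB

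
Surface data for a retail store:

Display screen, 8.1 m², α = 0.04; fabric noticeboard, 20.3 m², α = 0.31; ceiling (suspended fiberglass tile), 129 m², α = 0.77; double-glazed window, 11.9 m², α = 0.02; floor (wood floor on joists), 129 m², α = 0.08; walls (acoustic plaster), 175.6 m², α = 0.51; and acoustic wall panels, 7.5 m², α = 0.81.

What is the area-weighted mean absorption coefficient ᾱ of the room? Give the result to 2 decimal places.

0.44

S = Σ Sᵢ = 8.1 + 20.3 + 129 + 11.9 + 129 + 175.6 + 7.5 = 481.4 m².
Σ(Sᵢαᵢ) = 8.1×0.04 + 20.3×0.31 + 129×0.77 + 11.9×0.02 + 129×0.08 + 175.6×0.51 + 7.5×0.81 = 212.136.
ᾱ = 212.136 / 481.4 = 0.44.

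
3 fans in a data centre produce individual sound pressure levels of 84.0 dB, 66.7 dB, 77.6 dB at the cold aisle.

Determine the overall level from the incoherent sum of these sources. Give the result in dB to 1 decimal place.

Sum in the linear (power) domain: Σ 10^(Lᵢ/10) = 10^(84.0/10) + 10^(66.7/10) + 10^(77.6/10) = 3.134e+08.
Back to dB: 10·log₁₀ Σ = 85.0 dB.

85.0 dB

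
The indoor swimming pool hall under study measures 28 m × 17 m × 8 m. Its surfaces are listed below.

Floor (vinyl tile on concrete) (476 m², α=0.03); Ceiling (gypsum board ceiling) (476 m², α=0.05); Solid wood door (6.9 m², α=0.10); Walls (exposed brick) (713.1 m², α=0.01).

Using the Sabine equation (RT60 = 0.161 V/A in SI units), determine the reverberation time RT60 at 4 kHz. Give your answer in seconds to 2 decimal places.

13.36 sec

Summing Sᵢαᵢ: 14.280 + 23.800 + 0.690 + 7.131 → A = 45.901 sabins.
V = 28·17·8 = 3808 m³.
RT60 = 0.161 · V / A = 0.161 × 3808 / 45.901 = 13.36 s.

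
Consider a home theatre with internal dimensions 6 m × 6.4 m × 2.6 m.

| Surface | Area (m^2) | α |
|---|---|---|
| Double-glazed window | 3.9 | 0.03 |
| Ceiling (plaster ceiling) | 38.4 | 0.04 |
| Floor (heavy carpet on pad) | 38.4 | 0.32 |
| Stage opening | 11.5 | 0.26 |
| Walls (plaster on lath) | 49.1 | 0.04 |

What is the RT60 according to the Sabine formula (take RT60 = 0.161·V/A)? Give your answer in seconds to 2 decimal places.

Summing Sᵢαᵢ: 0.117 + 1.536 + 12.288 + 2.990 + 1.964 → A = 18.895 sabins.
V = 6·6.4·2.6 = 99.84 m³.
Sabine: RT60 = 0.161 × 99.84 / 18.895 = 0.85 s.

0.85 sec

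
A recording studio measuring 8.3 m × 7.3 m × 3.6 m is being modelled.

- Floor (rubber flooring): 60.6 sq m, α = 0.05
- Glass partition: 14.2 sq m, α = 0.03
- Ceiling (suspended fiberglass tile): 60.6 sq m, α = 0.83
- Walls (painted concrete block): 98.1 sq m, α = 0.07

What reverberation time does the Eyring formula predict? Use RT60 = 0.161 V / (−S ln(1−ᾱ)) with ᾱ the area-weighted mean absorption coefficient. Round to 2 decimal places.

0.50 s

Total surface area S = 60.6 + 14.2 + 60.6 + 98.1 = 233.5 sq m.
Absorption A = 60.6×0.05 + 14.2×0.03 + 60.6×0.83 + 98.1×0.07 = 60.621 sabins.
Mean coefficient ᾱ = A/S = 0.2596.
−S·ln(1−ᾱ) = −233.5 × ln(1 − 0.2596) = 70.182.
V = 8.3 × 7.3 × 3.6 = 218.124 m³.
RT60 = 0.161 × 218.124 / 70.182 = 0.50 s.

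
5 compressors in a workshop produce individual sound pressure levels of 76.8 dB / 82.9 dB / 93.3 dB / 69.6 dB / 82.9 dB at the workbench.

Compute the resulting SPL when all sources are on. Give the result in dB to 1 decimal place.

Sum in the linear (power) domain: Σ 10^(Lᵢ/10) = 10^(76.8/10) + 10^(82.9/10) + 10^(93.3/10) + 10^(69.6/10) + 10^(82.9/10) = 2.585e+09.
L_total = 10·log₁₀(2.585e+09) = 94.1 dB.

94.1 dB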